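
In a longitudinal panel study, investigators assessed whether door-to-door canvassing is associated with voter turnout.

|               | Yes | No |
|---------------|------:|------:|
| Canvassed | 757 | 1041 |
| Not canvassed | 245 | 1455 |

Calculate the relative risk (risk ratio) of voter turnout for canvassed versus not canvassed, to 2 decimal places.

2.92

Cells: a = 757, b = 1041, c = 245, d = 1455.
Risk in exposed = 757/1798 = 0.42102; risk in unexposed = 245/1700 = 0.14412.
RR = 0.42102 / 0.14412 = 2.92139
The risk among the exposed is 2.92 times that among the unexposed.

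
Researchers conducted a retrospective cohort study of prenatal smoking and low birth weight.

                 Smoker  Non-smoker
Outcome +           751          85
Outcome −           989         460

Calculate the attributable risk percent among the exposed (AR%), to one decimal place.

63.9

Reading the table with exposure as columns: a = 751 (Smoker, case), b = 989 (Smoker, non-case), c = 85 (Non-smoker, case), d = 460.
Risk in exposed = 751/1740 = 0.43161; risk in unexposed = 85/545 = 0.15596.
RR = 0.43161/0.15596 = 2.76738
AR% = (RR − 1)/RR × 100 = (2.76738 − 1)/2.76738 × 100 = 63.8647%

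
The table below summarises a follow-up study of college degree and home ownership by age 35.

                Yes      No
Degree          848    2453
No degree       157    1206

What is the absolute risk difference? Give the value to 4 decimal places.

Cells: a = 848, b = 2453, c = 157, d = 1206.
Risk in exposed = 848/3301 = 0.256892; risk in unexposed = 157/1363 = 0.115187.
Risk difference = 0.256892 − 0.115187 = 0.141705

0.1417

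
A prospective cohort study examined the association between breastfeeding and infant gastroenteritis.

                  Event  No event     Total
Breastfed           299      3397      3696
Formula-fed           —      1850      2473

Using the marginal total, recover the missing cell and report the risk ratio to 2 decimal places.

0.32

The missing cell is in the unexposed row: 2473 − 1850 = 623.
So a = 299, b = 3397, c = 623, d = 1850.
RR = [a/(a+b)] / [c/(c+d)] = (299/3696) / (623/2473) = 0.08090/0.25192 = 0.32113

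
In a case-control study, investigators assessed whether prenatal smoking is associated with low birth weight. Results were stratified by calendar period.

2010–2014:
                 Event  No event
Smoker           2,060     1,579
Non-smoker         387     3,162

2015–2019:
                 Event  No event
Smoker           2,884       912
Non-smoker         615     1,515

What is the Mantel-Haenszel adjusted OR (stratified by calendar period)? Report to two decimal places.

OR_MH = Σ(aᵢdᵢ/nᵢ) / Σ(bᵢcᵢ/nᵢ), where nᵢ is the stratum total.
Stratum 1 (2010–2014): n = 7188; a·d/n = 2060·3162/7188 = 906.1937; b·c/n = 1579·387/7188 = 85.0129
Stratum 2 (2015–2019): n = 5926; a·d/n = 2884·1515/5926 = 737.3034; b·c/n = 912·615/5926 = 94.6473
OR_MH = (906.1937 + 737.3034) / (85.0129 + 94.6473) = 1643.4971 / 179.6603 = 9.14781

9.15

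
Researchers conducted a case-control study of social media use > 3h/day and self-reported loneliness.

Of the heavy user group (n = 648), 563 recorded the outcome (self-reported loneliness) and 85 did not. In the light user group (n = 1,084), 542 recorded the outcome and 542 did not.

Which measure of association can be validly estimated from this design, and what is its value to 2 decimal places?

From the description: a = 563, b = 85, c = 542, d = 542.
This is a case-control study: participants were sampled on outcome status, so risks in the source population cannot be estimated directly — relative risk is not valid here. The odds ratio is the appropriate measure.
OR = (a·d)/(b·c) = (563 × 542) / (85 × 542) = 305146 / 46070 = 6.62353

6.62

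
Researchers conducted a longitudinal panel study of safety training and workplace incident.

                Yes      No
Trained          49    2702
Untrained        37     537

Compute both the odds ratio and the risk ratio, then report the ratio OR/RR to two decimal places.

0.95

Cells: a = 49, b = 2702, c = 37, d = 537.
OR = (49·537)/(2702·37) = 26313/99974 = 0.26320
Risk in exposed = 49/2751 = 0.01781; risk in unexposed = 37/574 = 0.06446; RR = 0.27632
OR/RR = 0.26320 / 0.27632 = 0.95251
The outcome is rare in both groups, so OR ≈ RR (ratio near 1).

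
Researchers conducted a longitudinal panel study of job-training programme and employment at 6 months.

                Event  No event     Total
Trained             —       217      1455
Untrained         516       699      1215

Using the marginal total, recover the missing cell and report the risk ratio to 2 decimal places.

The missing cell is in the exposed row: 1455 − 217 = 1238.
So a = 1238, b = 217, c = 516, d = 699.
RR = [a/(a+b)] / [c/(c+d)] = (1238/1455) / (516/1215) = 0.85086/0.42469 = 2.00348

2.00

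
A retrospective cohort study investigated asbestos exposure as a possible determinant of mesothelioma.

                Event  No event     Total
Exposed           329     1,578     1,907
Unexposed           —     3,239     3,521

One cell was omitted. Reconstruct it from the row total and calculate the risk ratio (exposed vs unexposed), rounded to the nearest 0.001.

The missing cell is in the unexposed row: 3521 − 3239 = 282.
So a = 329, b = 1578, c = 282, d = 3239.
RR = [a/(a+b)] / [c/(c+d)] = (329/1907) / (282/3521) = 0.17252/0.08009 = 2.15408

2.154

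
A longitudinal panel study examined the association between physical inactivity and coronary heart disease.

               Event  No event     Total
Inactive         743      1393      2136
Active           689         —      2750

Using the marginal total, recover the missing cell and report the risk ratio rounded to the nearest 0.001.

1.388

The missing cell is in the unexposed row: 2750 − 689 = 2061.
So a = 743, b = 1393, c = 689, d = 2061.
RR = [a/(a+b)] / [c/(c+d)] = (743/2136) / (689/2750) = 0.34785/0.25055 = 1.38836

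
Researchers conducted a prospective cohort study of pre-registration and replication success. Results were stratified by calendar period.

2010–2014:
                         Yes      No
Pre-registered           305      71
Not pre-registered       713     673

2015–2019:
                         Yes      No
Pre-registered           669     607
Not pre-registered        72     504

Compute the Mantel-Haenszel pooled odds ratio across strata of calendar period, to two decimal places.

OR_MH = Σ(aᵢdᵢ/nᵢ) / Σ(bᵢcᵢ/nᵢ), where nᵢ is the stratum total.
Stratum 1 (2010–2014): n = 1762; a·d/n = 305·673/1762 = 116.4955; b·c/n = 71·713/1762 = 28.7304
Stratum 2 (2015–2019): n = 1852; a·d/n = 669·504/1852 = 182.0605; b·c/n = 607·72/1852 = 23.5983
OR_MH = (116.4955 + 182.0605) / (28.7304 + 23.5983) = 298.5559 / 52.3287 = 5.70540

5.71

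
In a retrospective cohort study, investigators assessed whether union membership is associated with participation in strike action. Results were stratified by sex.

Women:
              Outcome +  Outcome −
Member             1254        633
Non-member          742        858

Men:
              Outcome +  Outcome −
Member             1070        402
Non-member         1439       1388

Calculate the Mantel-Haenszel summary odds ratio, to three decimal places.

2.429

OR_MH = Σ(aᵢdᵢ/nᵢ) / Σ(bᵢcᵢ/nᵢ), where nᵢ is the stratum total.
Stratum 1 (Women): n = 3487; a·d/n = 1254·858/3487 = 308.5552; b·c/n = 633·742/3487 = 134.6963
Stratum 2 (Men): n = 4299; a·d/n = 1070·1388/4299 = 345.4664; b·c/n = 402·1439/4299 = 134.5611
OR_MH = (308.5552 + 345.4664) / (134.6963 + 134.5611) = 654.0216 / 269.2574 = 2.42898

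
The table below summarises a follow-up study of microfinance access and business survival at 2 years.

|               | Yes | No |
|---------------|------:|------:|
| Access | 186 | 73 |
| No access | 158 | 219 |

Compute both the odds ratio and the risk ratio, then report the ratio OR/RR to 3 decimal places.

2.061

Cells: a = 186, b = 73, c = 158, d = 219.
OR = (186·219)/(73·158) = 40734/11534 = 3.53165
Risk in exposed = 186/259 = 0.71815; risk in unexposed = 158/377 = 0.41910; RR = 1.71355
OR/RR = 3.53165 / 1.71355 = 2.06101
The outcome is not rare, so the OR lies further from 1 than the RR.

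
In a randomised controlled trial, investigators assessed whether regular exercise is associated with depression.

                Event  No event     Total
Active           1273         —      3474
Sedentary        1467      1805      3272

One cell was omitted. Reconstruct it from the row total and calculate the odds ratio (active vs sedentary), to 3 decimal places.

0.712

The missing cell is in the exposed row: 3474 − 1273 = 2201.
So a = 1273, b = 2201, c = 1467, d = 1805.
OR = (a·d)/(b·c) = (1273 × 1805) / (2201 × 1467) = 2297765 / 3228867 = 0.71163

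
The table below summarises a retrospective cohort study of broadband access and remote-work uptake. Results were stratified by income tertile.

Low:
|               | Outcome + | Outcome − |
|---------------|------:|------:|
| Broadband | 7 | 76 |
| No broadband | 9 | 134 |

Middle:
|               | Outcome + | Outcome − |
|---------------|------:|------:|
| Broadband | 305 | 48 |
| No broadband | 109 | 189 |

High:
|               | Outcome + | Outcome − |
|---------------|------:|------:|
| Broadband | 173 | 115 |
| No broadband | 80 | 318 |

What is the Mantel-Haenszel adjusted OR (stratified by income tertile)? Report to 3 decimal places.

OR_MH = Σ(aᵢdᵢ/nᵢ) / Σ(bᵢcᵢ/nᵢ), where nᵢ is the stratum total.
Stratum 1 (Low): n = 226; a·d/n = 7·134/226 = 4.1504; b·c/n = 76·9/226 = 3.0265
Stratum 2 (Middle): n = 651; a·d/n = 305·189/651 = 88.5484; b·c/n = 48·109/651 = 8.0369
Stratum 3 (High): n = 686; a·d/n = 173·318/686 = 80.1953; b·c/n = 115·80/686 = 13.4111
OR_MH = (4.1504 + 88.5484 + 80.1953) / (3.0265 + 8.0369 + 13.4111) = 172.8942 / 24.4745 = 7.06426

7.064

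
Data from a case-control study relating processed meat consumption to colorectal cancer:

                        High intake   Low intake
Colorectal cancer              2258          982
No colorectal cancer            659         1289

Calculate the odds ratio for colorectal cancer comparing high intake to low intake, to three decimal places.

4.498

Reading the table with exposure as columns: a = 2258 (High intake, case), b = 659 (High intake, non-case), c = 982 (Low intake, case), d = 1289.
OR = (a·d)/(b·c) = (2258 × 1289) / (659 × 982) = 2910562 / 647138 = 4.49759
The odds of colorectal cancer are about 4.50 times as high in the high intake group.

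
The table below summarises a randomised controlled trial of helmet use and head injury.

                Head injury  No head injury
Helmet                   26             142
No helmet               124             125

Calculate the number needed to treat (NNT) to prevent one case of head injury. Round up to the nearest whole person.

Risk in treated group = 26/168 = 0.15476; risk in control = 124/249 = 0.49799.
Absolute risk reduction = 0.49799 − 0.15476 = 0.34323
NNT = 1 / ARR = 1 / 0.34323 = 2.913 → round up → 3

3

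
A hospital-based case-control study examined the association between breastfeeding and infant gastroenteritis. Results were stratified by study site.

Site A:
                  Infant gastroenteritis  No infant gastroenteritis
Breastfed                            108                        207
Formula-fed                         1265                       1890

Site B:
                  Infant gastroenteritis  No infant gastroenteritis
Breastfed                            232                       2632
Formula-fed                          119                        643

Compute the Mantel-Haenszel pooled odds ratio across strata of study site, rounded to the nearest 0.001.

0.618

OR_MH = Σ(aᵢdᵢ/nᵢ) / Σ(bᵢcᵢ/nᵢ), where nᵢ is the stratum total.
Stratum 1 (Site A): n = 3470; a·d/n = 108·1890/3470 = 58.8242; b·c/n = 207·1265/3470 = 75.4625
Stratum 2 (Site B): n = 3626; a·d/n = 232·643/3626 = 41.1407; b·c/n = 2632·119/3626 = 86.3784
OR_MH = (58.8242 + 41.1407) / (75.4625 + 86.3784) = 99.9649 / 161.8409 = 0.61767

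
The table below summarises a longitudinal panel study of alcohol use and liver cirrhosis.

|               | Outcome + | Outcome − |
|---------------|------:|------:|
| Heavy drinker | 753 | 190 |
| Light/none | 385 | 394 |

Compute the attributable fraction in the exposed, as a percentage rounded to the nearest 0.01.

Cells: a = 753, b = 190, c = 385, d = 394.
Risk in exposed = 753/943 = 0.79852; risk in unexposed = 385/779 = 0.49422.
RR = 0.79852/0.49422 = 1.61570
AR% = (RR − 1)/RR × 100 = (1.61570 − 1)/1.61570 × 100 = 38.1072%

38.11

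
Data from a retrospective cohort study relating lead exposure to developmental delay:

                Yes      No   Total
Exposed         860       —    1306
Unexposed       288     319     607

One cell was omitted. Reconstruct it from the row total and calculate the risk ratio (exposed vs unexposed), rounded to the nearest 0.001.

The missing cell is in the exposed row: 1306 − 860 = 446.
So a = 860, b = 446, c = 288, d = 319.
RR = [a/(a+b)] / [c/(c+d)] = (860/1306) / (288/607) = 0.65850/0.47446 = 1.38788

1.388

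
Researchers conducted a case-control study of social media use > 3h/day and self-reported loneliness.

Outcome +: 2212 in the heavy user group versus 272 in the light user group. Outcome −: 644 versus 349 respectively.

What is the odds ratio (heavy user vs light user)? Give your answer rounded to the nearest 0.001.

4.407

From the description: a = 2212, b = 644, c = 272, d = 349.
OR = (a·d)/(b·c) = (2212 × 349) / (644 × 272) = 771988 / 175168 = 4.40713
The odds of self-reported loneliness are about 4.41 times as high in the heavy user group.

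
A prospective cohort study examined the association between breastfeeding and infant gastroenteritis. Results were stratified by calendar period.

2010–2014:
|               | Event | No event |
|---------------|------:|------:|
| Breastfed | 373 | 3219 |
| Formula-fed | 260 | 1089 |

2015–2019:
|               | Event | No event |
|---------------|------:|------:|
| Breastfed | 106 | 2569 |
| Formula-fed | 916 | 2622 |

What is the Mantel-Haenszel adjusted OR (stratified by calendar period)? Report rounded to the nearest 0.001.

OR_MH = Σ(aᵢdᵢ/nᵢ) / Σ(bᵢcᵢ/nᵢ), where nᵢ is the stratum total.
Stratum 1 (2010–2014): n = 4941; a·d/n = 373·1089/4941 = 82.2095; b·c/n = 3219·260/4941 = 169.3868
Stratum 2 (2015–2019): n = 6213; a·d/n = 106·2622/6213 = 44.7339; b·c/n = 2569·916/6213 = 378.7549
OR_MH = (82.2095 + 44.7339) / (169.3868 + 378.7549) = 126.9434 / 548.1416 = 0.23159

0.232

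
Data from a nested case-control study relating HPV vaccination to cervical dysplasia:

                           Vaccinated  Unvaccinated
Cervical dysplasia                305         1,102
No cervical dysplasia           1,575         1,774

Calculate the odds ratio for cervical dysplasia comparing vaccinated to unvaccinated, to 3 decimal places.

0.312

Reading the table with exposure as columns: a = 305 (Vaccinated, case), b = 1575 (Vaccinated, non-case), c = 1102 (Unvaccinated, case), d = 1774.
OR = (a·d)/(b·c) = (305 × 1774) / (1575 × 1102) = 541070 / 1735650 = 0.31174
Exposure is associated with lower odds of cervical dysplasia (OR = 0.31 < 1).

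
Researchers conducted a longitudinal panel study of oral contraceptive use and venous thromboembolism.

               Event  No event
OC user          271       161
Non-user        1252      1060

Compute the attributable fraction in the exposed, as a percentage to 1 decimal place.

Cells: a = 271, b = 161, c = 1252, d = 1060.
Risk in exposed = 271/432 = 0.62731; risk in unexposed = 1252/2312 = 0.54152.
RR = 0.62731/0.54152 = 1.15843
AR% = (RR − 1)/RR × 100 = (1.15843 − 1)/1.15843 × 100 = 13.6761%

13.7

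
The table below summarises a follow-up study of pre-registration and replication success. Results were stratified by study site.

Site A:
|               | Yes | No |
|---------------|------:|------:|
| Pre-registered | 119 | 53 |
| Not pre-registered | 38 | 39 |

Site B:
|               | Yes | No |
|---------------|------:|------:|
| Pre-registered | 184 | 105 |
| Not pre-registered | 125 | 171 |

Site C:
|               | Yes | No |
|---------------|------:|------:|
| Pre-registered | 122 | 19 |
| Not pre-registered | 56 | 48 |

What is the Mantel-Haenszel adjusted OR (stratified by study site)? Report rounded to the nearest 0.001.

OR_MH = Σ(aᵢdᵢ/nᵢ) / Σ(bᵢcᵢ/nᵢ), where nᵢ is the stratum total.
Stratum 1 (Site A): n = 249; a·d/n = 119·39/249 = 18.6386; b·c/n = 53·38/249 = 8.0884
Stratum 2 (Site B): n = 585; a·d/n = 184·171/585 = 53.7846; b·c/n = 105·125/585 = 22.4359
Stratum 3 (Site C): n = 245; a·d/n = 122·48/245 = 23.9020; b·c/n = 19·56/245 = 4.3429
OR_MH = (18.6386 + 53.7846 + 23.9020) / (8.0884 + 22.4359 + 4.3429) = 96.3252 / 34.8671 = 2.76264

2.763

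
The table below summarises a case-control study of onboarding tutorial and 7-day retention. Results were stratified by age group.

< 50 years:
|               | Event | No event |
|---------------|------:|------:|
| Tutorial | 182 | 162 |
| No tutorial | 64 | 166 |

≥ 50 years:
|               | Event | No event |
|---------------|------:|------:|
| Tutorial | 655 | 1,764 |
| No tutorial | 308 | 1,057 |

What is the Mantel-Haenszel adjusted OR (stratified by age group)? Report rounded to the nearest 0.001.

OR_MH = Σ(aᵢdᵢ/nᵢ) / Σ(bᵢcᵢ/nᵢ), where nᵢ is the stratum total.
Stratum 1 (< 50 years): n = 574; a·d/n = 182·166/574 = 52.6341; b·c/n = 162·64/574 = 18.0627
Stratum 2 (≥ 50 years): n = 3784; a·d/n = 655·1057/3784 = 182.9638; b·c/n = 1764·308/3784 = 143.5814
OR_MH = (52.6341 + 182.9638) / (18.0627 + 143.5814) = 235.5979 / 161.6441 = 1.45751

1.458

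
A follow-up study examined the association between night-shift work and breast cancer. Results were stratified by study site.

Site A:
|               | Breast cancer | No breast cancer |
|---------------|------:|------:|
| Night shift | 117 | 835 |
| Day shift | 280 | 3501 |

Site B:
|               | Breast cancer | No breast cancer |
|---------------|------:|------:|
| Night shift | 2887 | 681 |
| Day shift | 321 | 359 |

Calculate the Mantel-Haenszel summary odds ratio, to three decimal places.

3.277

OR_MH = Σ(aᵢdᵢ/nᵢ) / Σ(bᵢcᵢ/nᵢ), where nᵢ is the stratum total.
Stratum 1 (Site A): n = 4733; a·d/n = 117·3501/4733 = 86.5449; b·c/n = 835·280/4733 = 49.3978
Stratum 2 (Site B): n = 4248; a·d/n = 2887·359/4248 = 243.9814; b·c/n = 681·321/4248 = 51.4597
OR_MH = (86.5449 + 243.9814) / (49.3978 + 51.4597) = 330.5263 / 100.8576 = 3.27716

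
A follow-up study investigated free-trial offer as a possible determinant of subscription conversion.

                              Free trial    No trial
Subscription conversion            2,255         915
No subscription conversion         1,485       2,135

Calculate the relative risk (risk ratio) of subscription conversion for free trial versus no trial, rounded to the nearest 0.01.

Reading the table with exposure as columns: a = 2255 (Free trial, case), b = 1485 (Free trial, non-case), c = 915 (No trial, case), d = 2135.
Risk in exposed = 2255/3740 = 0.60294; risk in unexposed = 915/3050 = 0.30000.
RR = 0.60294 / 0.30000 = 2.00980
The risk among the exposed is 2.01 times that among the unexposed.

2.01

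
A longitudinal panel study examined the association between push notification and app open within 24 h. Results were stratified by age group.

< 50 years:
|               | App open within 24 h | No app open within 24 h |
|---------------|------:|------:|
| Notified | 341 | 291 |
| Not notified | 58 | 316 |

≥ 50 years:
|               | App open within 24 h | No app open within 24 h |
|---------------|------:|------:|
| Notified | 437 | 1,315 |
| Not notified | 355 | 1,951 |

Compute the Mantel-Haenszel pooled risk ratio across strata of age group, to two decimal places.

1.98

RR_MH = Σ(aᵢ·n₀ᵢ/nᵢ) / Σ(cᵢ·n₁ᵢ/nᵢ), with n₁ᵢ = aᵢ+bᵢ (exposed), n₀ᵢ = cᵢ+dᵢ (unexposed), nᵢ = n₁ᵢ+n₀ᵢ.
Stratum 1 (< 50 years): n₁ = 632, n₀ = 374, n = 1006; a·n₀/n = 341·374/1006 = 126.7734; c·n₁/n = 58·632/1006 = 36.4374
Stratum 2 (≥ 50 years): n₁ = 1752, n₀ = 2306, n = 4058; a·n₀/n = 437·2306/4058 = 248.3297; c·n₁/n = 355·1752/4058 = 153.2676
RR_MH = (126.7734 + 248.3297) / (36.4374 + 153.2676) = 375.1031 / 189.7050 = 1.97730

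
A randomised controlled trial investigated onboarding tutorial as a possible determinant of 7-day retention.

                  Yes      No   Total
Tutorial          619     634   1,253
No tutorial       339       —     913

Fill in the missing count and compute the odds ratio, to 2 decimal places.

1.65

The missing cell is in the unexposed row: 913 − 339 = 574.
So a = 619, b = 634, c = 339, d = 574.
OR = (a·d)/(b·c) = (619 × 574) / (634 × 339) = 355306 / 214926 = 1.65316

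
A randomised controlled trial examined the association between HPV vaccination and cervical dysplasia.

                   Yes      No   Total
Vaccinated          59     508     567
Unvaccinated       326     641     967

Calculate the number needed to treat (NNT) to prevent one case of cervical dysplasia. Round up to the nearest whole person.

5

Risk in treated group = 59/567 = 0.10406; risk in control = 326/967 = 0.33713.
Absolute risk reduction = 0.33713 − 0.10406 = 0.23307
NNT = 1 / ARR = 1 / 0.23307 = 4.291 → round up → 5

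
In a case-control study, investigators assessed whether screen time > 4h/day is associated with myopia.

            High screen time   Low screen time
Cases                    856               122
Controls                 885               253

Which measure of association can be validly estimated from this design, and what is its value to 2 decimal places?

Reading the table with exposure as columns: a = 856 (High screen time, case), b = 885 (High screen time, non-case), c = 122 (Low screen time, case), d = 253.
This is a case-control study: participants were sampled on outcome status, so risks in the source population cannot be estimated directly — relative risk is not valid here. The odds ratio is the appropriate measure.
OR = (a·d)/(b·c) = (856 × 253) / (885 × 122) = 216568 / 107970 = 2.00582

2.01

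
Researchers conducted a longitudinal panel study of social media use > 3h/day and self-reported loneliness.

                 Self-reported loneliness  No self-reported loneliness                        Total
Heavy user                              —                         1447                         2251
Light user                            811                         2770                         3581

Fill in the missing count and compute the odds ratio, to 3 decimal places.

The missing cell is in the exposed row: 2251 − 1447 = 804.
So a = 804, b = 1447, c = 811, d = 2770.
OR = (a·d)/(b·c) = (804 × 2770) / (1447 × 811) = 2227080 / 1173517 = 1.89778

1.898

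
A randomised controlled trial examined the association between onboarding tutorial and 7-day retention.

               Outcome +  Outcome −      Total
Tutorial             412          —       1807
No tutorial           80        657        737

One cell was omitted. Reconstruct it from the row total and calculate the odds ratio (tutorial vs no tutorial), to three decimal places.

2.425

The missing cell is in the exposed row: 1807 − 412 = 1395.
So a = 412, b = 1395, c = 80, d = 657.
OR = (a·d)/(b·c) = (412 × 657) / (1395 × 80) = 270684 / 111600 = 2.42548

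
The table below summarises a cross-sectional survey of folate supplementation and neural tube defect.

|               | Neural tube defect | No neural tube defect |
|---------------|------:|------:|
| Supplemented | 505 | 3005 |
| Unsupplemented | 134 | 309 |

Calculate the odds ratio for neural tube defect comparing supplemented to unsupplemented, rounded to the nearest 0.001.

0.388

Cells: a = 505, b = 3005, c = 134, d = 309.
OR = (a·d)/(b·c) = (505 × 309) / (3005 × 134) = 156045 / 402670 = 0.38753
Exposure is associated with lower odds of neural tube defect (OR = 0.39 < 1).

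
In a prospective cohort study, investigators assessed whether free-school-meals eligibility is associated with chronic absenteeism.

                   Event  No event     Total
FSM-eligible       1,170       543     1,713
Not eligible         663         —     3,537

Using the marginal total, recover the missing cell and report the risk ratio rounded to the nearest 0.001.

The missing cell is in the unexposed row: 3537 − 663 = 2874.
So a = 1170, b = 543, c = 663, d = 2874.
RR = [a/(a+b)] / [c/(c+d)] = (1170/1713) / (663/3537) = 0.68301/0.18745 = 3.64376

3.644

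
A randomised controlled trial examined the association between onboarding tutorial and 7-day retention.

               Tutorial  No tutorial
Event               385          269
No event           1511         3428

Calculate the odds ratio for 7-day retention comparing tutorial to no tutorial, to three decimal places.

3.247

Reading the table with exposure as columns: a = 385 (Tutorial, case), b = 1511 (Tutorial, non-case), c = 269 (No tutorial, case), d = 3428.
OR = (a·d)/(b·c) = (385 × 3428) / (1511 × 269) = 1319780 / 406459 = 3.24702
The odds of 7-day retention are about 3.25 times as high in the tutorial group.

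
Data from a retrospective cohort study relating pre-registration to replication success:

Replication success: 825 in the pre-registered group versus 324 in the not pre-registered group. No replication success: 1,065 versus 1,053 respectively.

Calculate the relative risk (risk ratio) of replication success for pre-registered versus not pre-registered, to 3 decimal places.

From the description: a = 825, b = 1065, c = 324, d = 1053.
Risk in exposed = 825/1890 = 0.43651; risk in unexposed = 324/1377 = 0.23529.
RR = 0.43651 / 0.23529 = 1.85516
The risk among the exposed is 1.86 times that among the unexposed.

1.855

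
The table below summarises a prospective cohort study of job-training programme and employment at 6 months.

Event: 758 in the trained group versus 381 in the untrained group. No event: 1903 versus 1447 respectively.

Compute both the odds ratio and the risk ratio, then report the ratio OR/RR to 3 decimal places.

1.107

From the description: a = 758, b = 1903, c = 381, d = 1447.
OR = (758·1447)/(1903·381) = 1096826/725043 = 1.51277
Risk in exposed = 758/2661 = 0.28486; risk in unexposed = 381/1828 = 0.20842; RR = 1.36671
OR/RR = 1.51277 / 1.36671 = 1.10687
The outcome is not rare, so the OR lies further from 1 than the RR.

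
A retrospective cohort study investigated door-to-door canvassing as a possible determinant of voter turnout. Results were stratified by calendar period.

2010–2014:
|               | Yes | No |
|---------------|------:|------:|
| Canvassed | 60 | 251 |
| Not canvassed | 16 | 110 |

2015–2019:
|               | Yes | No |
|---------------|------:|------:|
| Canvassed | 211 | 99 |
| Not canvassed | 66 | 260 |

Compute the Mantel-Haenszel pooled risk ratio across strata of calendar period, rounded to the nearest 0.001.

2.880

RR_MH = Σ(aᵢ·n₀ᵢ/nᵢ) / Σ(cᵢ·n₁ᵢ/nᵢ), with n₁ᵢ = aᵢ+bᵢ (exposed), n₀ᵢ = cᵢ+dᵢ (unexposed), nᵢ = n₁ᵢ+n₀ᵢ.
Stratum 1 (2010–2014): n₁ = 311, n₀ = 126, n = 437; a·n₀/n = 60·126/437 = 17.2998; c·n₁/n = 16·311/437 = 11.3867
Stratum 2 (2015–2019): n₁ = 310, n₀ = 326, n = 636; a·n₀/n = 211·326/636 = 108.1541; c·n₁/n = 66·310/636 = 32.1698
RR_MH = (17.2998 + 108.1541) / (11.3867 + 32.1698) = 125.4539 / 43.5565 = 2.88025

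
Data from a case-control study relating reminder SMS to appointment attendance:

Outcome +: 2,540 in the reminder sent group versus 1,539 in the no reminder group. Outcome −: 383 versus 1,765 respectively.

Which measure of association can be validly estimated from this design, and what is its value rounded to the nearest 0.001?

From the description: a = 2540, b = 383, c = 1539, d = 1765.
This is a case-control study: participants were sampled on outcome status, so risks in the source population cannot be estimated directly — relative risk is not valid here. The odds ratio is the appropriate measure.
OR = (a·d)/(b·c) = (2540 × 1765) / (383 × 1539) = 4483100 / 589437 = 7.60573

7.606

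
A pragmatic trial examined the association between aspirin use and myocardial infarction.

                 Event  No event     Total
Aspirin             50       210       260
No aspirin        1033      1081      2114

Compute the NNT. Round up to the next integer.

4

Risk in treated group = 50/260 = 0.19231; risk in control = 1033/2114 = 0.48865.
Absolute risk reduction = 0.48865 − 0.19231 = 0.29634
NNT = 1 / ARR = 1 / 0.29634 = 3.375 → round up → 4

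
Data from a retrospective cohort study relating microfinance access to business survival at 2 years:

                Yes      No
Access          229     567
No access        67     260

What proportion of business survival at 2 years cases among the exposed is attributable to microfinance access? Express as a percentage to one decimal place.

Cells: a = 229, b = 567, c = 67, d = 260.
Risk in exposed = 229/796 = 0.28769; risk in unexposed = 67/327 = 0.20489.
RR = 0.28769/0.20489 = 1.40409
AR% = (RR − 1)/RR × 100 = (1.40409 − 1)/1.40409 × 100 = 28.7796%

28.8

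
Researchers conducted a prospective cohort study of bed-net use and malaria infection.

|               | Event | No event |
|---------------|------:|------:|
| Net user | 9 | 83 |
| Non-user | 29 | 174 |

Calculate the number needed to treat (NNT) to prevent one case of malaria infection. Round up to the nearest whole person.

Risk in treated group = 9/92 = 0.09783; risk in control = 29/203 = 0.14286.
Absolute risk reduction = 0.14286 − 0.09783 = 0.04503
NNT = 1 / ARR = 1 / 0.04503 = 22.207 → round up → 23

23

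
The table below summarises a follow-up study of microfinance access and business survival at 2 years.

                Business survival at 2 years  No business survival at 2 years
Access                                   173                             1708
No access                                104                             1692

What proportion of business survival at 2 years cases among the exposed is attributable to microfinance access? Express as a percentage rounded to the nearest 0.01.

37.04

Cells: a = 173, b = 1708, c = 104, d = 1692.
Risk in exposed = 173/1881 = 0.09197; risk in unexposed = 104/1796 = 0.05791.
RR = 0.09197/0.05791 = 1.58829
AR% = (RR − 1)/RR × 100 = (1.58829 − 1)/1.58829 × 100 = 37.0393%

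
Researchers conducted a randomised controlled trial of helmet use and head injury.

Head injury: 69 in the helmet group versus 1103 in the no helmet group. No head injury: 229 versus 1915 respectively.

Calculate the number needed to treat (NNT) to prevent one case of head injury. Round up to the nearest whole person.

Risk in treated group = 69/298 = 0.23154; risk in control = 1103/3018 = 0.36547.
Absolute risk reduction = 0.36547 − 0.23154 = 0.13393
NNT = 1 / ARR = 1 / 0.13393 = 7.467 → round up → 8

8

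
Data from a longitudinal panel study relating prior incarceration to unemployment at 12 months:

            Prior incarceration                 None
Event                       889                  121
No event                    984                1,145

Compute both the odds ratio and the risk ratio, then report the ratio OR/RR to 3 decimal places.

Reading the table with exposure as columns: a = 889 (Prior incarceration, case), b = 984 (Prior incarceration, non-case), c = 121 (None, case), d = 1145.
OR = (889·1145)/(984·121) = 1017905/119064 = 8.54923
Risk in exposed = 889/1873 = 0.47464; risk in unexposed = 121/1266 = 0.09558; RR = 4.96606
OR/RR = 8.54923 / 4.96606 = 1.72153
The outcome is not rare, so the OR lies further from 1 than the RR.

1.722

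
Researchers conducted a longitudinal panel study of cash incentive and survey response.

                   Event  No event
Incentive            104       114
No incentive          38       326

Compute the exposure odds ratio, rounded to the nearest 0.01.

7.83

Cells: a = 104, b = 114, c = 38, d = 326.
OR = (a·d)/(b·c) = (104 × 326) / (114 × 38) = 33904 / 4332 = 7.82641
The odds of survey response are about 7.83 times as high in the incentive group.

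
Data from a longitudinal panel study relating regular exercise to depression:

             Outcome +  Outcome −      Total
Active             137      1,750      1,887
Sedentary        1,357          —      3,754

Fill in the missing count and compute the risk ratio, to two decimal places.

The missing cell is in the unexposed row: 3754 − 1357 = 2397.
So a = 137, b = 1750, c = 1357, d = 2397.
RR = [a/(a+b)] / [c/(c+d)] = (137/1887) / (1357/3754) = 0.07260/0.36148 = 0.20085

0.20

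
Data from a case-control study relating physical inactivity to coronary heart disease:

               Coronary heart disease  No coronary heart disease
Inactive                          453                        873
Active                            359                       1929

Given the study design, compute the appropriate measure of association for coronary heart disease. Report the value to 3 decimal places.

Cells: a = 453, b = 873, c = 359, d = 1929.
This is a case-control study: participants were sampled on outcome status, so risks in the source population cannot be estimated directly — relative risk is not valid here. The odds ratio is the appropriate measure.
OR = (a·d)/(b·c) = (453 × 1929) / (873 × 359) = 873837 / 313407 = 2.78819

2.788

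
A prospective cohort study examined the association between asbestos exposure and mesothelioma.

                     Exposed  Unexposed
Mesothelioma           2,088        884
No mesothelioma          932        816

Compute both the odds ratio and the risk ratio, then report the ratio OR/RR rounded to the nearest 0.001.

1.555

Reading the table with exposure as columns: a = 2088 (Exposed, case), b = 932 (Exposed, non-case), c = 884 (Unexposed, case), d = 816.
OR = (2088·816)/(932·884) = 1703808/823888 = 2.06801
Risk in exposed = 2088/3020 = 0.69139; risk in unexposed = 884/1700 = 0.52000; RR = 1.32960
OR/RR = 2.06801 / 1.32960 = 1.55536
The outcome is not rare, so the OR lies further from 1 than the RR.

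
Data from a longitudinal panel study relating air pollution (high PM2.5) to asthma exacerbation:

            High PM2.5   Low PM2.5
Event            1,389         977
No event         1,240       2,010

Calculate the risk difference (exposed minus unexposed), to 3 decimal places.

0.201

Reading the table with exposure as columns: a = 1389 (High PM2.5, case), b = 1240 (High PM2.5, non-case), c = 977 (Low PM2.5, case), d = 2010.
Risk in exposed = 1389/2629 = 0.528338; risk in unexposed = 977/2987 = 0.327084.
Risk difference = 0.528338 − 0.327084 = 0.201254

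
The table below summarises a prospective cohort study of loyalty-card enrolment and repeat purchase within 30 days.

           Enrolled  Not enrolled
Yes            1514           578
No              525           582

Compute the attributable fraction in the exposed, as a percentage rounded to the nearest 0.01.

32.89

Reading the table with exposure as columns: a = 1514 (Enrolled, case), b = 525 (Enrolled, non-case), c = 578 (Not enrolled, case), d = 582.
Risk in exposed = 1514/2039 = 0.74252; risk in unexposed = 578/1160 = 0.49828.
RR = 0.74252/0.49828 = 1.49018
AR% = (RR − 1)/RR × 100 = (1.49018 − 1)/1.49018 × 100 = 32.8940%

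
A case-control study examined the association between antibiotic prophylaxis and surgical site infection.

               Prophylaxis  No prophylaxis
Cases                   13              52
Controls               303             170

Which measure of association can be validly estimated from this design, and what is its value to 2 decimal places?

0.14

Reading the table with exposure as columns: a = 13 (Prophylaxis, case), b = 303 (Prophylaxis, non-case), c = 52 (No prophylaxis, case), d = 170.
This is a case-control study: participants were sampled on outcome status, so risks in the source population cannot be estimated directly — relative risk is not valid here. The odds ratio is the appropriate measure.
OR = (a·d)/(b·c) = (13 × 170) / (303 × 52) = 2210 / 15756 = 0.14026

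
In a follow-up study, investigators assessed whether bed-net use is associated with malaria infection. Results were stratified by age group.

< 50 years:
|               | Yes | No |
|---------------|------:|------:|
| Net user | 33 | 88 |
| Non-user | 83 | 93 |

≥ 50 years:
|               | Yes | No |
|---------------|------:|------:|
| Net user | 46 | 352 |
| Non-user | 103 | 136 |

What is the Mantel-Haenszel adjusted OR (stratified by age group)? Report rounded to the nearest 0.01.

OR_MH = Σ(aᵢdᵢ/nᵢ) / Σ(bᵢcᵢ/nᵢ), where nᵢ is the stratum total.
Stratum 1 (< 50 years): n = 297; a·d/n = 33·93/297 = 10.3333; b·c/n = 88·83/297 = 24.5926
Stratum 2 (≥ 50 years): n = 637; a·d/n = 46·136/637 = 9.8210; b·c/n = 352·103/637 = 56.9168
OR_MH = (10.3333 + 9.8210) / (24.5926 + 56.9168) = 20.1544 / 81.5094 = 0.24726

0.25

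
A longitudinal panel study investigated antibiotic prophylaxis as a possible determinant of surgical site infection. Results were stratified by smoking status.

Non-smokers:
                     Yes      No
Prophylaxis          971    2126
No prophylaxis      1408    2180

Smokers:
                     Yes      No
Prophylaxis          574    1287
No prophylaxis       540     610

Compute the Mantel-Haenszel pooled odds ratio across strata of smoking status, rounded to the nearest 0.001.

OR_MH = Σ(aᵢdᵢ/nᵢ) / Σ(bᵢcᵢ/nᵢ), where nᵢ is the stratum total.
Stratum 1 (Non-smokers): n = 6685; a·d/n = 971·2180/6685 = 316.6462; b·c/n = 2126·1408/6685 = 447.7798
Stratum 2 (Smokers): n = 3011; a·d/n = 574·610/3011 = 116.2869; b·c/n = 1287·540/3011 = 230.8137
OR_MH = (316.6462 + 116.2869) / (447.7798 + 230.8137) = 432.9332 / 678.5935 = 0.63799

0.638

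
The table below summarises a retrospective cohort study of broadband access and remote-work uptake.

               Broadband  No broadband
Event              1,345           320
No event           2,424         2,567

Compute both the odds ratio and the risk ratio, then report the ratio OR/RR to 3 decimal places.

1.383

Reading the table with exposure as columns: a = 1345 (Broadband, case), b = 2424 (Broadband, non-case), c = 320 (No broadband, case), d = 2567.
OR = (1345·2567)/(2424·320) = 3452615/775680 = 4.45108
Risk in exposed = 1345/3769 = 0.35686; risk in unexposed = 320/2887 = 0.11084; RR = 3.21953
OR/RR = 4.45108 / 3.21953 = 1.38252
The outcome is not rare, so the OR lies further from 1 than the RR.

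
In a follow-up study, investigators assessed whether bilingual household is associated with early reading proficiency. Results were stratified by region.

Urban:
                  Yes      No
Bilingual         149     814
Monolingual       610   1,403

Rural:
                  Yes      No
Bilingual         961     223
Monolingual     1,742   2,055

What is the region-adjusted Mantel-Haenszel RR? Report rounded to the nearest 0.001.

RR_MH = Σ(aᵢ·n₀ᵢ/nᵢ) / Σ(cᵢ·n₁ᵢ/nᵢ), with n₁ᵢ = aᵢ+bᵢ (exposed), n₀ᵢ = cᵢ+dᵢ (unexposed), nᵢ = n₁ᵢ+n₀ᵢ.
Stratum 1 (Urban): n₁ = 963, n₀ = 2013, n = 2976; a·n₀/n = 149·2013/2976 = 100.7853; c·n₁/n = 610·963/2976 = 197.3891
Stratum 2 (Rural): n₁ = 1184, n₀ = 3797, n = 4981; a·n₀/n = 961·3797/4981 = 732.5672; c·n₁/n = 1742·1184/4981 = 414.0791
RR_MH = (100.7853 + 732.5672) / (197.3891 + 414.0791) = 833.3524 / 611.4682 = 1.36287

1.363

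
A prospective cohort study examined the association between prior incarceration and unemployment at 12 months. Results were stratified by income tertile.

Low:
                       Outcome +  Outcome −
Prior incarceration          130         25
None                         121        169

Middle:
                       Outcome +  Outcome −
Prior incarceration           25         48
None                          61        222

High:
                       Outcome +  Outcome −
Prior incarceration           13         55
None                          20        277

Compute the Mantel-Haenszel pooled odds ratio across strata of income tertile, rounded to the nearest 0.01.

4.15

OR_MH = Σ(aᵢdᵢ/nᵢ) / Σ(bᵢcᵢ/nᵢ), where nᵢ is the stratum total.
Stratum 1 (Low): n = 445; a·d/n = 130·169/445 = 49.3708; b·c/n = 25·121/445 = 6.7978
Stratum 2 (Middle): n = 356; a·d/n = 25·222/356 = 15.5899; b·c/n = 48·61/356 = 8.2247
Stratum 3 (High): n = 365; a·d/n = 13·277/365 = 9.8658; b·c/n = 55·20/365 = 3.0137
OR_MH = (49.3708 + 15.5899 + 9.8658) / (6.7978 + 8.2247 + 3.0137) = 74.8264 / 18.0362 = 4.14869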